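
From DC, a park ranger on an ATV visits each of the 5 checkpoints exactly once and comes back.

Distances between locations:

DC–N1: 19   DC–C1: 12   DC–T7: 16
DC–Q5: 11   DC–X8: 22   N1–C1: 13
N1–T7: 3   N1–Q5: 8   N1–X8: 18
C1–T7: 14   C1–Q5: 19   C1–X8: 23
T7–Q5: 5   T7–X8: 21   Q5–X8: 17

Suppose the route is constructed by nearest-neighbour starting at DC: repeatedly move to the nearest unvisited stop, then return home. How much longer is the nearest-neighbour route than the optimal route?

DC: Q5=11, C1=12, T7=16, N1=19, X8=22 ⇒ Q5
Q5: T7=5, N1=8, X8=17, C1=19 ⇒ T7
T7: N1=3, C1=14, X8=21 ⇒ N1
N1: C1=13, X8=18 ⇒ C1
C1: X8=23 ⇒ X8
NN route DC → Q5 → T7 → N1 → C1 → X8 → DC costs 77.
Optimal: DC → C1 → N1 → T7 → Q5 → X8 → DC costs 72 (by enumerating all 60 distinct tours).
Excess = 77 − 72 = 5.

The nearest-neighbour route is 5 longer than optimal.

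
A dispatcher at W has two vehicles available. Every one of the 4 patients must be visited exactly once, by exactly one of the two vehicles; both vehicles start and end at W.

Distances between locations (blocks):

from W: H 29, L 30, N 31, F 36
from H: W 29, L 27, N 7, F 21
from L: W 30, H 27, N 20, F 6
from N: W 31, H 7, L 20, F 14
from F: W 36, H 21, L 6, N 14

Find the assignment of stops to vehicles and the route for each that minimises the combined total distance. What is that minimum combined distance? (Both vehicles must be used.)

Try each way of splitting the stops between the two vehicles (each non-empty) and, for each split, find the best tour for each vehicle:
  {H} + {L, N, F}: 58 + 81 = 139
  {L} + {H, N, F}: 60 + 86 = 146
  {H, L} + {N, F}: 86 + 81 = 167
  {N} + {H, L, F}: 62 + 86 = 148
  {H, N} + {L, F}: 67 + 72 = 139
  {L, N} + {H, F}: 81 + 86 = 167
  … (7 splits in total)
Best: vehicle 1 W → H → W = 58; vehicle 2 W → L → F → N → W = 81; combined 139.

Minimum combined distance: 139 blocks.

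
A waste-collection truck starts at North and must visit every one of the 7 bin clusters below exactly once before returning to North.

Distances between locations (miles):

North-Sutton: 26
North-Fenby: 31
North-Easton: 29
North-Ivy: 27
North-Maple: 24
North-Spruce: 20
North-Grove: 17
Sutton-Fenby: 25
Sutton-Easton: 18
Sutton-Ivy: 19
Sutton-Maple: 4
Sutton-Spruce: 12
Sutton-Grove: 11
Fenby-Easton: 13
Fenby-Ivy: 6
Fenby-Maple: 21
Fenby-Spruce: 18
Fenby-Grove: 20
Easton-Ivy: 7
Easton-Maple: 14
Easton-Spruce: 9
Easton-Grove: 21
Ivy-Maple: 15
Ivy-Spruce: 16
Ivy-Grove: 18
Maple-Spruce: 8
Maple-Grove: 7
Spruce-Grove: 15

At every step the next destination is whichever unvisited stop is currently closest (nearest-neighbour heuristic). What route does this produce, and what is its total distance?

North → [Grove:17 / Spruce:20 / Maple:24 / Sutton:26 / Ivy:27 / Easton:29 / Fenby:31] → Grove (17)
Grove → [Maple:7 / Sutton:11 / Spruce:15 / Ivy:18 / Fenby:20 / Easton:21] → Maple (7)
Maple → [Sutton:4 / Spruce:8 / Easton:14 / Ivy:15 / Fenby:21] → Sutton (4)
Sutton → [Spruce:12 / Easton:18 / Ivy:19 / Fenby:25] → Spruce (12)
Spruce → [Easton:9 / Ivy:16 / Fenby:18] → Easton (9)
Easton → [Ivy:7 / Fenby:13] → Ivy (7)
Ivy → [Fenby:6] → Fenby (6)
Return Fenby→North: 31.
Total = 17 + 7 + 4 + 12 + 9 + 7 + 6 + 31 = 93.

93 miles along North → Grove → Maple → Sutton → Spruce → Easton → Ivy → Fenby → North.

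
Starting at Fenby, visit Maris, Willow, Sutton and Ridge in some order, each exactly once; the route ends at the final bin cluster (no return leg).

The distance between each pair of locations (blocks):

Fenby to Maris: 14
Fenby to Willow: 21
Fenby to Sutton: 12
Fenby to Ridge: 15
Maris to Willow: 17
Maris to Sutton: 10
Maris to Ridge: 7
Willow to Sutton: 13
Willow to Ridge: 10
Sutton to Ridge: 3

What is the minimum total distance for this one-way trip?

Shortest open route: 37 blocks.

There are 4! = 24 possible orderings.
Fenby → Maris → Willow → Sutton → Ridge: 14+17+13+3 = 47
Fenby → Maris → Willow → Ridge → Sutton: 14+17+10+3 = 44
Fenby → Maris → Sutton → Willow → Ridge: 14+10+13+10 = 47
Fenby → Maris → Sutton → Ridge → Willow: 14+10+3+10 = 37
Fenby → Maris → Ridge → Willow → Sutton: 14+7+10+13 = 44
Fenby → Maris → Ridge → Sutton → Willow: 14+7+3+13 = 37
Fenby → Willow → Maris → Sutton → Ridge: 21+17+10+3 = 51
Fenby → Willow → Maris → Ridge → Sutton: 21+17+7+3 = 48
Fenby → Willow → Sutton → Maris → Ridge: 21+13+10+7 = 51
Fenby → Willow → Sutton → Ridge → Maris: 21+13+3+7 = 44
Fenby → Willow → Ridge → Maris → Sutton: 21+10+7+10 = 48
Fenby → Willow → Ridge → Sutton → Maris: 21+10+3+10 = 44
Fenby → Sutton → Maris → Willow → Ridge: 12+10+17+10 = 49
Fenby → Sutton → Maris → Ridge → Willow: 12+10+7+10 = 39
… (10 more)
The minimum is 37.
One shortest path: Fenby → Maris → Sutton → Ridge → Willow.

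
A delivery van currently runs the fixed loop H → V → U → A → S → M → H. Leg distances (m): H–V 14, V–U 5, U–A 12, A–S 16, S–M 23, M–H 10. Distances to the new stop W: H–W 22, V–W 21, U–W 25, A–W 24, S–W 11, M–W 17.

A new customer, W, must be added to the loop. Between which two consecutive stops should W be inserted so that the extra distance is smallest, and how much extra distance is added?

Insertion cost between consecutive stops i–j is d(i,W) + d(W,j) − d(i,j):
  between H and V: 22 + 21 − 14 = 29
  between V and U: 21 + 25 − 5 = 41
  between U and A: 25 + 24 − 12 = 37
  between A and S: 24 + 11 − 16 = 19
  between S and M: 11 + 17 − 23 = 5
  between M and H: 17 + 22 − 10 = 29
Cheapest insertion is between S and M, adding 5.
New total = 80 + 5 = 85.

+5 m — insert W between S and M.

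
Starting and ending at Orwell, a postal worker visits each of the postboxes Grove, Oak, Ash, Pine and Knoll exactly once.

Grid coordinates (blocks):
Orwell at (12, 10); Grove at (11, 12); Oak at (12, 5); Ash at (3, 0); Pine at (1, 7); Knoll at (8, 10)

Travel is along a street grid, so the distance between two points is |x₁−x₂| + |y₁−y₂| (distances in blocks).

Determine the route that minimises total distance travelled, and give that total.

Shortest round trip = 46 blocks.

There are 60 distinct closed tours to check (reversals are equivalent).
Orwell→Grove→Oak→Ash→Pine→Knoll→Orwell: 3+8+14+9+10+4 = 48
Orwell→Grove→Oak→Ash→Knoll→Pine→Orwell: 3+8+14+15+10+14 = 64
Orwell→Grove→Oak→Pine→Ash→Knoll→Orwell: 3+8+13+9+15+4 = 52
Orwell→Grove→Oak→Pine→Knoll→Ash→Orwell: 3+8+13+10+15+19 = 68
Orwell→Grove→Oak→Knoll→Ash→Pine→Orwell: 3+8+9+15+9+14 = 58
Orwell→Grove→Oak→Knoll→Pine→Ash→Orwell: 3+8+9+10+9+19 = 58
Orwell→Grove→Ash→Oak→Pine→Knoll→Orwell: 3+20+14+13+10+4 = 64
Orwell→Grove→Ash→Oak→Knoll→Pine→Orwell: 3+20+14+9+10+14 = 70
Orwell→Grove→Ash→Pine→Oak→Knoll→Orwell: 3+20+9+13+9+4 = 58
Orwell→Grove→Ash→Pine→Knoll→Oak→Orwell: 3+20+9+10+9+5 = 56
Orwell→Grove→Ash→Knoll→Oak→Pine→Orwell: 3+20+15+9+13+14 = 74
Orwell→Grove→Ash→Knoll→Pine→Oak→Orwell: 3+20+15+10+13+5 = 66
Orwell→Grove→Pine→Oak→Ash→Knoll→Orwell: 3+15+13+14+15+4 = 64
Orwell→Grove→Pine→Oak→Knoll→Ash→Orwell: 3+15+13+9+15+19 = 74
… (46 more)
Orwell→Grove→Knoll→Pine→Ash→Oak→Orwell: 3+5+10+9+14+5 = 46  ← best
The minimum is 46.
One optimal route: Orwell → Grove → Knoll → Pine → Ash → Oak → Orwell (or its reverse).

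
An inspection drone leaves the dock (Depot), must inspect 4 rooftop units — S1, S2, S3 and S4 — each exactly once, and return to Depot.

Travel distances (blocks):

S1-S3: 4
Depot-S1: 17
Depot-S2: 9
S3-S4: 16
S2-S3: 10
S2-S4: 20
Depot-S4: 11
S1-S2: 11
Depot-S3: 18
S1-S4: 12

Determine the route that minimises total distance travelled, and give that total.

Minimum total distance: 46 blocks.

Depot→S1→S2→S3→S4→Depot: 17+11+10+16+11 = 65
Depot→S1→S2→S4→S3→Depot: 17+11+20+16+18 = 82
Depot→S1→S3→S2→S4→Depot: 17+4+10+20+11 = 62
Depot→S1→S3→S4→S2→Depot: 17+4+16+20+9 = 66
Depot→S1→S4→S2→S3→Depot: 17+12+20+10+18 = 77
Depot→S1→S4→S3→S2→Depot: 17+12+16+10+9 = 64
Depot→S2→S1→S3→S4→Depot: 9+11+4+16+11 = 51
Depot→S2→S1→S4→S3→Depot: 9+11+12+16+18 = 66
Depot→S2→S3→S1→S4→Depot: 9+10+4+12+11 = 46
Depot→S2→S4→S1→S3→Depot: 9+20+12+4+18 = 63
Depot→S3→S1→S2→S4→Depot: 18+4+11+20+11 = 64
Depot→S3→S2→S1→S4→Depot: 18+10+11+12+11 = 62
The minimum is 46.
One optimal route: Depot → S2 → S3 → S1 → S4 → Depot (or its reverse).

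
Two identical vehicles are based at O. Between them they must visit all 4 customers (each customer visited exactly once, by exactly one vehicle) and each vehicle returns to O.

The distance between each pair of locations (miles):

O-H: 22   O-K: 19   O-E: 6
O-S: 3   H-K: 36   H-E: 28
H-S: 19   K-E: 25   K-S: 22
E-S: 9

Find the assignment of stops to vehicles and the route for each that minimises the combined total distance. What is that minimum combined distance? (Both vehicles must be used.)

There are 2^3 − 1 = 7 ways to divide the 4 stops into two non-empty groups. For each, the best each vehicle can do is its own shortest tour through its group:
  {H} + {K, E, S}: 44 + 56 = 100
  {K} + {H, E, S}: 38 + 56 = 94
  {H, K} + {E, S}: 77 + 18 = 95
  {E} + {H, K, S}: 12 + 77 = 89
  {H, E} + {K, S}: 56 + 44 = 100
  {K, E} + {H, S}: 50 + 44 = 94
  … (7 splits in total)
Best: vehicle 1 O → E → O = 12; vehicle 2 O → K → H → S → O = 77; combined 89.

89 miles — the smallest possible combined total.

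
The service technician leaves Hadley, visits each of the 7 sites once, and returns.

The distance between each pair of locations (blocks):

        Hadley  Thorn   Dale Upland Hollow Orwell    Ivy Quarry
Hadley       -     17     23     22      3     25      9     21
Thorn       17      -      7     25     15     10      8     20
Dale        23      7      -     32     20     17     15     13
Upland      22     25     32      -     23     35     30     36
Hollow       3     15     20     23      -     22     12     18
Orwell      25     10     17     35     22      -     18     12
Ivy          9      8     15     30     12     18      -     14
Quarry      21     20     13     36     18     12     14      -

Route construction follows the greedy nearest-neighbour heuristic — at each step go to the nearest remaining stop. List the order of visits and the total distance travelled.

Hadley → [Hollow:3 / Ivy:9 / Thorn:17 / Quarry:21 / Upland:22 / Dale:23 / Orwell:25] → Hollow (3)
Hollow → [Ivy:12 / Thorn:15 / Quarry:18 / Dale:20 / Orwell:22 / Upland:23] → Ivy (12)
Ivy → [Thorn:8 / Quarry:14 / Dale:15 / Orwell:18 / Upland:30] → Thorn (8)
Thorn → [Dale:7 / Orwell:10 / Quarry:20 / Upland:25] → Dale (7)
Dale → [Quarry:13 / Orwell:17 / Upland:32] → Quarry (13)
Quarry → [Orwell:12 / Upland:36] → Orwell (12)
Orwell → [Upland:35] → Upland (35)
Return Upland→Hadley: 22.
Total = 3 + 12 + 8 + 7 + 13 + 12 + 35 + 22 = 112.

Nearest-neighbour total = 112 blocks; route Hadley → Hollow → Ivy → Thorn → Dale → Quarry → Orwell → Upland → Hadley.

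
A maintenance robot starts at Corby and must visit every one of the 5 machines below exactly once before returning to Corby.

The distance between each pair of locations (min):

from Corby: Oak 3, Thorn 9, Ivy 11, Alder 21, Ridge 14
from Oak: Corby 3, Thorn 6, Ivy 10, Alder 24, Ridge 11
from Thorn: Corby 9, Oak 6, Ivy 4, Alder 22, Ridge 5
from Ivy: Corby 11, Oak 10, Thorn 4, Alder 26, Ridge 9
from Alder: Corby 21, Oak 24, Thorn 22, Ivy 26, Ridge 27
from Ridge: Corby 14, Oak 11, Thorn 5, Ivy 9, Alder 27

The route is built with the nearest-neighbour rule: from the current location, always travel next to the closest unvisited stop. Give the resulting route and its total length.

70 min along Corby → Oak → Thorn → Ivy → Ridge → Alder → Corby.

From Corby: distances to unvisited — Oak=3, Thorn=9, Ivy=11, Ridge=14, Alder=21. Nearest is Oak (3).
From Oak: distances to unvisited — Thorn=6, Ivy=10, Ridge=11, Alder=24. Nearest is Thorn (6).
From Thorn: distances to unvisited — Ivy=4, Ridge=5, Alder=22. Nearest is Ivy (4).
From Ivy: distances to unvisited — Ridge=9, Alder=26. Nearest is Ridge (9).
From Ridge: distances to unvisited — Alder=27. Nearest is Alder (27).
Return Alder→Corby: 21.
Total = 3 + 6 + 4 + 9 + 27 + 21 = 70.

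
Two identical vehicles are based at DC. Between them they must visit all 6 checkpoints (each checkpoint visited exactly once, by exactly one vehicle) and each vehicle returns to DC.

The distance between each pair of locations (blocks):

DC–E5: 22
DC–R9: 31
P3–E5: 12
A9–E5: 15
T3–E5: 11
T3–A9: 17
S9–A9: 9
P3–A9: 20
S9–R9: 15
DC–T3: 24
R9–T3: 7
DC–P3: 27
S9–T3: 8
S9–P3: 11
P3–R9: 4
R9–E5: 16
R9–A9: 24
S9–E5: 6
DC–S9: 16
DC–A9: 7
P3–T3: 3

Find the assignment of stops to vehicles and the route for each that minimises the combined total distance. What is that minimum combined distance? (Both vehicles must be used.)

Minimum combined distance: 83 blocks.

Check every non-empty split of the stops between the two vehicles; for each half take its own optimal tour:
  {S9} + {P3, R9, T3, A9, E5}: 32 + 69 = 101
  {P3} + {S9, R9, T3, A9, E5}: 54 + 69 = 123
  {S9, P3} + {R9, T3, A9, E5}: 54 + 69 = 123
  {R9} + {S9, P3, T3, A9, E5}: 62 + 61 = 123
  {S9, R9} + {P3, T3, A9, E5}: 62 + 61 = 123
  {P3, R9} + {S9, T3, A9, E5}: 62 + 57 = 119
  … (31 splits in total)
  {A9} + {S9, P3, R9, T3, E5}: 14 + 69 = 83  ← best
Best: vehicle 1 DC → A9 → DC = 14; vehicle 2 DC → S9 → T3 → P3 → R9 → E5 → DC = 69; combined 83.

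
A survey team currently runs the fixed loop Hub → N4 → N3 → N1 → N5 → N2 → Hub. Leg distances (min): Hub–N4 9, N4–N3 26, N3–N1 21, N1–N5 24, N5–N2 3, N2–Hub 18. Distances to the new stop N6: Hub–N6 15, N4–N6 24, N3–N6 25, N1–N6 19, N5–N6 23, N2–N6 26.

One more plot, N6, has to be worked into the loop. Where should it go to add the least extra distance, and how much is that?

Insertion cost between consecutive stops i–j is d(i,N6) + d(N6,j) − d(i,j):
  between Hub and N4: 15 + 24 − 9 = 30
  between N4 and N3: 24 + 25 − 26 = 23
  between N3 and N1: 25 + 19 − 21 = 23
  between N1 and N5: 19 + 23 − 24 = 18
  between N5 and N2: 23 + 26 − 3 = 46
  between N2 and Hub: 26 + 15 − 18 = 23
Cheapest insertion is between N1 and N5, adding 18.
New total = 101 + 18 = 119.

Minimum extra distance: 18 min, inserting N6 between N1 and N5.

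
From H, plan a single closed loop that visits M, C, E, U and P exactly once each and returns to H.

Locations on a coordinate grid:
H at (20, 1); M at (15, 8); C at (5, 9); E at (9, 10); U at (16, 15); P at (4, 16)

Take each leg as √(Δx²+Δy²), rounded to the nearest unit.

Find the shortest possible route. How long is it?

Shortest round trip = 53.

H-M-C-E-U-P-H: 9+10+4+9+12+22 = 66
H-M-C-E-P-U-H: 9+10+4+8+12+15 = 58
H-M-C-U-E-P-H: 9+10+13+9+8+22 = 71
H-M-C-U-P-E-H: 9+10+13+12+8+14 = 66
H-M-C-P-E-U-H: 9+10+7+8+9+15 = 58
H-M-C-P-U-E-H: 9+10+7+12+9+14 = 61
H-M-E-C-U-P-H: 9+6+4+13+12+22 = 66
H-M-E-C-P-U-H: 9+6+4+7+12+15 = 53
H-M-E-U-C-P-H: 9+6+9+13+7+22 = 66
H-M-E-U-P-C-H: 9+6+9+12+7+17 = 60
H-M-E-P-C-U-H: 9+6+8+7+13+15 = 58
H-M-E-P-U-C-H: 9+6+8+12+13+17 = 65
H-M-U-C-E-P-H: 9+7+13+4+8+22 = 63
H-M-U-C-P-E-H: 9+7+13+7+8+14 = 58
… (46 more)
The minimum is 53.
One optimal route: H → M → E → C → P → U → H (or its reverse).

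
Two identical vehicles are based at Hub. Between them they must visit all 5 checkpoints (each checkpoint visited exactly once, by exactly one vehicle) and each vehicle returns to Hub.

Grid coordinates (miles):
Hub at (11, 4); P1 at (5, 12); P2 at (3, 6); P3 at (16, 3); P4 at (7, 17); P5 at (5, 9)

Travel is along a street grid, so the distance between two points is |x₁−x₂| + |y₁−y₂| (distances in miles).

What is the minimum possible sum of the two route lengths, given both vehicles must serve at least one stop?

Minimum combined distance: 54 miles.

Try each way of splitting the stops between the two vehicles (each non-empty) and, for each split, find the best tour for each vehicle:
  {P1} + {P2, P3, P4, P5}: 28 + 54 = 82
  {P2} + {P1, P3, P4, P5}: 20 + 50 = 70
  {P1, P2} + {P3, P4, P5}: 32 + 50 = 82
  {P3} + {P1, P2, P4, P5}: 12 + 42 = 54
  {P1, P3} + {P2, P4, P5}: 40 + 42 = 82
  {P2, P3} + {P1, P4, P5}: 32 + 38 = 70
  … (15 splits in total)
Best: vehicle 1 Hub → P3 → Hub = 12; vehicle 2 Hub → P2 → P5 → P1 → P4 → Hub = 42; combined 54.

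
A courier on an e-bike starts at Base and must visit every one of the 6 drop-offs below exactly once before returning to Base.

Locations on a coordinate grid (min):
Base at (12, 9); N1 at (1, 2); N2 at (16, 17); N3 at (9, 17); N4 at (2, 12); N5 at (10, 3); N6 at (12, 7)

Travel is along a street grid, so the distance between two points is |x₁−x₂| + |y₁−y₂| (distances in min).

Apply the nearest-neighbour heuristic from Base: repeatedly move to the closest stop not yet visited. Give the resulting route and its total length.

From Base: distances to unvisited — N6=2, N5=8, N3=11, N2=12, N4=13, N1=18. Nearest is N6 (2).
From N6: distances to unvisited — N5=6, N3=13, N2=14, N4=15, N1=16. Nearest is N5 (6).
From N5: distances to unvisited — N1=10, N3=15, N4=17, N2=20. Nearest is N1 (10).
From N1: distances to unvisited — N4=11, N3=23, N2=30. Nearest is N4 (11).
From N4: distances to unvisited — N3=12, N2=19. Nearest is N3 (12).
From N3: distances to unvisited — N2=7. Nearest is N2 (7).
Return N2→Base: 12.
Total = 2 + 6 + 10 + 11 + 12 + 7 + 12 = 60.

Nearest-neighbour total = 60 min; route Base → N6 → N5 → N1 → N4 → N3 → N2 → Base.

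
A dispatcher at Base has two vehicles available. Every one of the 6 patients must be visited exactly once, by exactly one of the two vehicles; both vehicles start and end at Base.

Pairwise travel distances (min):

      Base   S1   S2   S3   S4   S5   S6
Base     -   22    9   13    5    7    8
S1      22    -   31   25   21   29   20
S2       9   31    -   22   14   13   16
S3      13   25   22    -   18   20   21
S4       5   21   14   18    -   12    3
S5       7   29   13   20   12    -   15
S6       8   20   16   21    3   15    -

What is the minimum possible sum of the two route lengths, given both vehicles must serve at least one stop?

Minimum combined distance: 95 min.

Try each way of splitting the stops between the two vehicles (each non-empty) and, for each split, find the best tour for each vehicle:
  {S1} + {S2, S3, S4, S5, S6}: 44 + 70 = 114
  {S2} + {S1, S3, S4, S5, S6}: 18 + 80 = 98
  {S1, S2} + {S3, S4, S5, S6}: 62 + 56 = 118
  {S3} + {S1, S2, S4, S5, S6}: 26 + 79 = 105
  {S1, S3} + {S2, S4, S5, S6}: 60 + 44 = 104
  {S2, S3} + {S1, S4, S5, S6}: 44 + 64 = 108
  … (31 splits in total)
  {S2, S5} + {S1, S3, S4, S6}: 29 + 66 = 95  ← best
Best: vehicle 1 Base → S2 → S5 → Base = 29; vehicle 2 Base → S3 → S1 → S6 → S4 → Base = 66; combined 95.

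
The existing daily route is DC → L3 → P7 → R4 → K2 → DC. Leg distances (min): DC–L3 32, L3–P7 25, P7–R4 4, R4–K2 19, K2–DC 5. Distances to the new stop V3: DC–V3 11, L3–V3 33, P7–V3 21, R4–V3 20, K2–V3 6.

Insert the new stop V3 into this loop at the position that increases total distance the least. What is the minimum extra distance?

Adding 7 min by placing V3 on the R4–K2 leg.

Insertion cost between consecutive stops i–j is d(i,V3) + d(V3,j) − d(i,j):
  between DC and L3: 11 + 33 − 32 = 12
  between L3 and P7: 33 + 21 − 25 = 29
  between P7 and R4: 21 + 20 − 4 = 37
  between R4 and K2: 20 + 6 − 19 = 7
  between K2 and DC: 6 + 11 − 5 = 12
Cheapest insertion is between R4 and K2, adding 7.
New total = 85 + 7 = 92.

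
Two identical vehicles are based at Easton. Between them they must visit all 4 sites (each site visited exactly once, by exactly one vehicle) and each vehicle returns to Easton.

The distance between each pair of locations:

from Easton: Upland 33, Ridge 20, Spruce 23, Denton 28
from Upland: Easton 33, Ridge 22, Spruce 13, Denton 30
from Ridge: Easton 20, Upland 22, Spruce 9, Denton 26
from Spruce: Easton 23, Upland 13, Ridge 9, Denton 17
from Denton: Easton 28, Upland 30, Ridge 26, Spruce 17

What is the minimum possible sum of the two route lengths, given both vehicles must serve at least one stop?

Try each way of splitting the stops between the two vehicles (each non-empty) and, for each split, find the best tour for each vehicle:
  {Upland} + {Ridge, Spruce, Denton}: 66 + 74 = 140
  {Ridge} + {Upland, Spruce, Denton}: 40 + 91 = 131
  {Upland, Ridge} + {Spruce, Denton}: 75 + 68 = 143
  {Spruce} + {Upland, Ridge, Denton}: 46 + 100 = 146
  {Upland, Spruce} + {Ridge, Denton}: 69 + 74 = 143
  {Ridge, Spruce} + {Upland, Denton}: 52 + 91 = 143
  … (7 splits in total)
Best: vehicle 1 Easton → Ridge → Easton = 40; vehicle 2 Easton → Upland → Spruce → Denton → Easton = 91; combined 131.

131 — the smallest possible combined total.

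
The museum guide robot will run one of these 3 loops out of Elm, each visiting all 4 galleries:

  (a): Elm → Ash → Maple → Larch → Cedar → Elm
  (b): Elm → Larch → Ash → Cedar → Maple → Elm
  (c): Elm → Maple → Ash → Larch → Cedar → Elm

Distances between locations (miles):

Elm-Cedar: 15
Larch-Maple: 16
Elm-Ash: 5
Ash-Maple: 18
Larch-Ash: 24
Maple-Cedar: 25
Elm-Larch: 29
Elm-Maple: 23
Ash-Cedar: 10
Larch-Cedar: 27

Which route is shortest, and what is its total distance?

Shortest is (a), total 81 miles.

(a): 5 + 18 + 16 + 27 + 15 = 81
(b): 29 + 24 + 10 + 25 + 23 = 111
(c): 23 + 18 + 24 + 27 + 15 = 107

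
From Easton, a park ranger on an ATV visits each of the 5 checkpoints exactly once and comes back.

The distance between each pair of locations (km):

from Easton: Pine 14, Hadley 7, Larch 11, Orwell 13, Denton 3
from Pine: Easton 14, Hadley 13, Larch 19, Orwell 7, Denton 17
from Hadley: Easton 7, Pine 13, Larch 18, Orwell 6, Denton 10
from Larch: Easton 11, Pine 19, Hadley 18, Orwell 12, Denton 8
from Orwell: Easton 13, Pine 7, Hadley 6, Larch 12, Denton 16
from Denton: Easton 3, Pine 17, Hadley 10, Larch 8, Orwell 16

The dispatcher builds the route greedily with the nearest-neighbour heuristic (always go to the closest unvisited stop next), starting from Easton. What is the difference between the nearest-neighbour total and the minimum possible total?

Easton: Denton=3, Hadley=7, Larch=11, Orwell=13, Pine=14 ⇒ Denton
Denton: Larch=8, Hadley=10, Orwell=16, Pine=17 ⇒ Larch
Larch: Orwell=12, Hadley=18, Pine=19 ⇒ Orwell
Orwell: Hadley=6, Pine=7 ⇒ Hadley
Hadley: Pine=13 ⇒ Pine
NN route Easton → Denton → Larch → Orwell → Hadley → Pine → Easton costs 56.
Optimal: Easton → Hadley → Pine → Orwell → Larch → Denton → Easton costs 50 (by enumerating all 60 distinct tours).
Excess = 56 − 50 = 6.

6 km longer than the optimal tour.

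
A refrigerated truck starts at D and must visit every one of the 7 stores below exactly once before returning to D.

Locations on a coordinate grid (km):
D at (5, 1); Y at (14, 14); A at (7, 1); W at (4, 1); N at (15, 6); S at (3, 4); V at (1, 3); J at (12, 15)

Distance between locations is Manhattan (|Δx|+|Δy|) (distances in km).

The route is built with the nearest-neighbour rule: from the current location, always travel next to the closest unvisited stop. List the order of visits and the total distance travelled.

Total distance 64 km via the nearest-neighbour route D → W → A → S → V → N → Y → J → D.

D → [W:1 / A:2 / S:5 / V:6 / N:15 / J:21 / Y:22] → W (1)
W → [A:3 / S:4 / V:5 / N:16 / J:22 / Y:23] → A (3)
A → [S:7 / V:8 / N:13 / J:19 / Y:20] → S (7)
S → [V:3 / N:14 / J:20 / Y:21] → V (3)
V → [N:17 / J:23 / Y:24] → N (17)
N → [Y:9 / J:12] → Y (9)
Y → [J:3] → J (3)
Return J→D: 21.
Total = 1 + 3 + 7 + 3 + 17 + 9 + 3 + 21 = 64.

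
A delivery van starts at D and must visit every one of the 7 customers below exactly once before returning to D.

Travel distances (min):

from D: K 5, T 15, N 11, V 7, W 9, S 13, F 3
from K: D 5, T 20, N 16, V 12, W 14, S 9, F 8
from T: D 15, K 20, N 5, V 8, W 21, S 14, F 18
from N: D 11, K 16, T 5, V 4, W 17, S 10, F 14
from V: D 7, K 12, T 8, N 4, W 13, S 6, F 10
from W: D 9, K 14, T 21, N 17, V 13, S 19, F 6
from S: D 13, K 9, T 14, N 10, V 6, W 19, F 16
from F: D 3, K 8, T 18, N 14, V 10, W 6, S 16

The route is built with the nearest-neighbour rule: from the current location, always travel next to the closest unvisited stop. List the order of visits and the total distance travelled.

Total distance 59 min via the nearest-neighbour route D → F → W → V → N → T → S → K → D.

D → [F:3 / K:5 / V:7 / W:9 / N:11 / S:13 / T:15] → F (3)
F → [W:6 / K:8 / V:10 / N:14 / S:16 / T:18] → W (6)
W → [V:13 / K:14 / N:17 / S:19 / T:21] → V (13)
V → [N:4 / S:6 / T:8 / K:12] → N (4)
N → [T:5 / S:10 / K:16] → T (5)
T → [S:14 / K:20] → S (14)
S → [K:9] → K (9)
Return K→D: 5.
Total = 3 + 6 + 13 + 4 + 5 + 14 + 9 + 5 = 59.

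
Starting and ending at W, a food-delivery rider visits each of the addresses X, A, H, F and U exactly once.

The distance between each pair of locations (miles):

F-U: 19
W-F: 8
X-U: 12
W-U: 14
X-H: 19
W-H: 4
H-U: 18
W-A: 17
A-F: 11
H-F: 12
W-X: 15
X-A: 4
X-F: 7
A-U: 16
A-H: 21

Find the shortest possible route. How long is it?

Shortest round trip = 57 miles.

With 5 stops there are 5!/2 = 60 distinct round trips (a route and its reverse cost the same).
W→X→A→H→F→U→W: 15+4+21+12+19+14 = 85
W→X→A→H→U→F→W: 15+4+21+18+19+8 = 85
W→X→A→F→H→U→W: 15+4+11+12+18+14 = 74
W→X→A→F→U→H→W: 15+4+11+19+18+4 = 71
W→X→A→U→H→F→W: 15+4+16+18+12+8 = 73
W→X→A→U→F→H→W: 15+4+16+19+12+4 = 70
W→X→H→A→F→U→W: 15+19+21+11+19+14 = 99
W→X→H→A→U→F→W: 15+19+21+16+19+8 = 98
W→X→H→F→A→U→W: 15+19+12+11+16+14 = 87
W→X→H→F→U→A→W: 15+19+12+19+16+17 = 98
W→X→H→U→A→F→W: 15+19+18+16+11+8 = 87
W→X→H→U→F→A→W: 15+19+18+19+11+17 = 99
W→X→F→A→H→U→W: 15+7+11+21+18+14 = 86
W→X→F→A→U→H→W: 15+7+11+16+18+4 = 71
… (46 more)
W→H→F→X→A→U→W: 4+12+7+4+16+14 = 57  ← best
The minimum is 57.
One optimal route: W → H → F → X → A → U → W (or its reverse).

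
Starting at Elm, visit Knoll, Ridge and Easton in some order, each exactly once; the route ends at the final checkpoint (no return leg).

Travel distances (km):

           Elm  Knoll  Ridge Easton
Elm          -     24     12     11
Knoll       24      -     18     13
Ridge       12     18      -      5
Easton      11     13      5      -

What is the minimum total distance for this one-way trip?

There are 3! = 6 possible orderings.
Elm → Knoll → Ridge → Easton: 24+18+5 = 47
Elm → Knoll → Easton → Ridge: 24+13+5 = 42
Elm → Ridge → Knoll → Easton: 12+18+13 = 43
Elm → Ridge → Easton → Knoll: 12+5+13 = 30
Elm → Easton → Knoll → Ridge: 11+13+18 = 42
Elm → Easton → Ridge → Knoll: 11+5+18 = 34
The minimum is 30.
One shortest path: Elm → Ridge → Easton → Knoll.

30 km — the minimum one-way total.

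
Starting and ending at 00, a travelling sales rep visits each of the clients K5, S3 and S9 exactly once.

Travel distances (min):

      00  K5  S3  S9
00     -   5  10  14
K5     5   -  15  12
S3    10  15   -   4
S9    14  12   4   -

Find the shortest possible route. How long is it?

Shortest round trip = 31 min.

With 3 stops there are 3!/2 = 3 distinct round trips (a route and its reverse cost the same).
00 - K5 - S3 - S9 - 00: 5+15+4+14 = 38
00 - K5 - S9 - S3 - 00: 5+12+4+10 = 31
00 - S3 - K5 - S9 - 00: 10+15+12+14 = 51
The minimum is 31.
One optimal route: 00 → K5 → S9 → S3 → 00 (or its reverse).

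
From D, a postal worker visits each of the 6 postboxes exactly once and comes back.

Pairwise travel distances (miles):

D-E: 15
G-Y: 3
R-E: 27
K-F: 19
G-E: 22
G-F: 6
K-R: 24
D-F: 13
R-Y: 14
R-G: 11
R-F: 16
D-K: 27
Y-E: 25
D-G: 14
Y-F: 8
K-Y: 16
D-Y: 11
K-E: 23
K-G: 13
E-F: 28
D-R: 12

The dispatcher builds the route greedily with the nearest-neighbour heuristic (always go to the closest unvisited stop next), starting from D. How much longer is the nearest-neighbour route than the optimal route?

D: Y=11, R=12, F=13, G=14, E=15, K=27 ⇒ Y
Y: G=3, F=8, R=14, K=16, E=25 ⇒ G
G: F=6, R=11, K=13, E=22 ⇒ F
F: R=16, K=19, E=28 ⇒ R
R: K=24, E=27 ⇒ K
K: E=23 ⇒ E
NN route D → Y → G → F → R → K → E → D costs 98.
Optimal: D → R → F → Y → G → K → E → D costs 90 (by enumerating all 360 distinct tours).
Excess = 98 − 90 = 8.

8 miles longer than the optimal tour.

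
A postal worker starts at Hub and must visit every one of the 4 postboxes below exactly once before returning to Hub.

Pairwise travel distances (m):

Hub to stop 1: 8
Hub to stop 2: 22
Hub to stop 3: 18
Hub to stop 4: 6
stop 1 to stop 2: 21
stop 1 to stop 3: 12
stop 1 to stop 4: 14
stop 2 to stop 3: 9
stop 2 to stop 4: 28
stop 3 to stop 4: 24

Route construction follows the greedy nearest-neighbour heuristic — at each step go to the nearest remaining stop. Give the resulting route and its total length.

63 m along Hub → stop 4 → stop 1 → stop 3 → stop 2 → Hub.

At Hub the remaining stops are stop 4 6, stop 1 8, stop 3 18, stop 2 22; go to stop 4.
At stop 4 the remaining stops are stop 1 14, stop 3 24, stop 2 28; go to stop 1.
At stop 1 the remaining stops are stop 3 12, stop 2 21; go to stop 3.
At stop 3 the remaining stops are stop 2 9; go to stop 2.
Return stop 2→Hub: 22.
Total = 6 + 14 + 12 + 9 + 22 = 63.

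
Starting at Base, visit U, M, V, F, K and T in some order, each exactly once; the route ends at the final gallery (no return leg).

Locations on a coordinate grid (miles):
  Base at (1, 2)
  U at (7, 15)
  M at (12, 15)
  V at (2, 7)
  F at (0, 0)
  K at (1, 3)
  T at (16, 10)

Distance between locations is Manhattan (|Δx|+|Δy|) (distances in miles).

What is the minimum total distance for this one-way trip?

39 miles — the minimum one-way total.

There are 6! = 720 possible orderings.
Base - U - M - V - F - K - T: 19+5+18+9+4+22 = 77
Base - U - M - V - F - T - K: 19+5+18+9+26+22 = 99
Base - U - M - V - K - F - T: 19+5+18+5+4+26 = 77
Base - U - M - V - K - T - F: 19+5+18+5+22+26 = 95
Base - U - M - V - T - F - K: 19+5+18+17+26+4 = 89
Base - U - M - V - T - K - F: 19+5+18+17+22+4 = 85
Base - U - M - F - V - K - T: 19+5+27+9+5+22 = 87
Base - U - M - F - V - T - K: 19+5+27+9+17+22 = 99
… (712 more)
Base - F - K - V - U - M - T: 3+4+5+13+5+9 = 39  ← best
The minimum is 39.
One shortest path: Base → F → K → V → U → M → T.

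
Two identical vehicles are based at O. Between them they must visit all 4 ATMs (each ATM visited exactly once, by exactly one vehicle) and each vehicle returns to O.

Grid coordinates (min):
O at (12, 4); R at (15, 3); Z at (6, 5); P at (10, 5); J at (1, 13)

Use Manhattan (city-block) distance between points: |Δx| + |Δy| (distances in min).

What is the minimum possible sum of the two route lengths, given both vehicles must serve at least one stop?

Minimum combined distance: 48 min.

Try each way of splitting the stops between the two vehicles (each non-empty) and, for each split, find the best tour for each vehicle:
  {R} + {Z, P, J}: 8 + 40 = 48
  {Z} + {R, P, J}: 14 + 48 = 62
  {R, Z} + {P, J}: 22 + 40 = 62
  {P} + {R, Z, J}: 6 + 48 = 54
  {R, P} + {Z, J}: 14 + 40 = 54
  {Z, P} + {R, J}: 14 + 48 = 62
  … (7 splits in total)
Best: vehicle 1 O → R → O = 8; vehicle 2 O → Z → J → P → O = 40; combined 48.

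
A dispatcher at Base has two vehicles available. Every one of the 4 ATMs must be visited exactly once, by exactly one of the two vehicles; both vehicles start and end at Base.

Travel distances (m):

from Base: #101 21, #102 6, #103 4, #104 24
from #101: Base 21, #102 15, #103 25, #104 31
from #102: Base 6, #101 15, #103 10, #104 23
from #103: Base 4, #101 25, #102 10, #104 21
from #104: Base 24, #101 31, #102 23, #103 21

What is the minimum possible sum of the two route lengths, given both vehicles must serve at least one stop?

Check every non-empty split of the stops between the two vehicles; for each half take its own optimal tour:
  {#101} + {#102, #103, #104}: 42 + 54 = 96
  {#102} + {#101, #103, #104}: 12 + 77 = 89
  {#101, #102} + {#103, #104}: 42 + 49 = 91
  {#103} + {#101, #102, #104}: 8 + 76 = 84
  {#101, #103} + {#102, #104}: 50 + 53 = 103
  {#102, #103} + {#101, #104}: 20 + 76 = 96
  … (7 splits in total)
Best: vehicle 1 Base → #103 → Base = 8; vehicle 2 Base → #102 → #101 → #104 → Base = 76; combined 84.

84 m — the smallest possible combined total.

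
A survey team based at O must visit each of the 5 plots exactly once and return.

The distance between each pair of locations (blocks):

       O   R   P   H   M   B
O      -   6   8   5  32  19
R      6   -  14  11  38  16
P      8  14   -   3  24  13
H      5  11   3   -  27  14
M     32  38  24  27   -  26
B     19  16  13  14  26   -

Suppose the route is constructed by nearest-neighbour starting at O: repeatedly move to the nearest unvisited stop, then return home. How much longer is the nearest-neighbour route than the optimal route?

O: H=5, R=6, P=8, B=19, M=32 ⇒ H
H: P=3, R=11, B=14, M=27 ⇒ P
P: B=13, R=14, M=24 ⇒ B
B: R=16, M=26 ⇒ R
R: M=38 ⇒ M
NN route O → H → P → B → R → M → O costs 107.
Optimal: O → R → B → M → P → H → O costs 80 (by enumerating all 60 distinct tours).
Excess = 107 − 80 = 27.

27 blocks longer than the optimal tour.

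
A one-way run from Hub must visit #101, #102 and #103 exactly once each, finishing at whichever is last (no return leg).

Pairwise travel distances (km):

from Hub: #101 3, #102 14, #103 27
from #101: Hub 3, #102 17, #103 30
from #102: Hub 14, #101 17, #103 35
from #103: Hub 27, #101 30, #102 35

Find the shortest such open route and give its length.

Minimum one-way distance = 55 km.

There are 3! = 6 possible orderings.
Hub - #101 - #102 - #103: 3+17+35 = 55
Hub - #101 - #103 - #102: 3+30+35 = 68
Hub - #102 - #101 - #103: 14+17+30 = 61
Hub - #102 - #103 - #101: 14+35+30 = 79
Hub - #103 - #101 - #102: 27+30+17 = 74
Hub - #103 - #102 - #101: 27+35+17 = 79
The minimum is 55.
One shortest path: Hub → #101 → #102 → #103.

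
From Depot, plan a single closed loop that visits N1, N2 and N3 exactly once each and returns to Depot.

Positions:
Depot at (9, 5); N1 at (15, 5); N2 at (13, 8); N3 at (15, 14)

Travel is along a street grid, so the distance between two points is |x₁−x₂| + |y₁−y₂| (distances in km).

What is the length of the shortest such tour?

Minimum total distance: 30 km.

There are 3 distinct closed tours to check (reversals are equivalent).
Depot→N1→N2→N3→Depot: 6+5+8+15 = 34
Depot→N1→N3→N2→Depot: 6+9+8+7 = 30
Depot→N2→N1→N3→Depot: 7+5+9+15 = 36
The minimum is 30.
One optimal route: Depot → N1 → N3 → N2 → Depot (or its reverse).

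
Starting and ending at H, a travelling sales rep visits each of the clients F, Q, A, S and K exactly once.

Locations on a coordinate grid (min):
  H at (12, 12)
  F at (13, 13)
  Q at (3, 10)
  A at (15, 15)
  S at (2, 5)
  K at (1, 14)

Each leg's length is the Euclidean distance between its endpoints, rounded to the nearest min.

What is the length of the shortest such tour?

H → F → Q → A → S → K → H: 1+10+13+16+9+11 = 60
H → F → Q → A → K → S → H: 1+10+13+14+9+12 = 59
H → F → Q → S → A → K → H: 1+10+5+16+14+11 = 57
H → F → Q → S → K → A → H: 1+10+5+9+14+4 = 43
H → F → Q → K → A → S → H: 1+10+4+14+16+12 = 57
H → F → Q → K → S → A → H: 1+10+4+9+16+4 = 44
H → F → A → Q → S → K → H: 1+3+13+5+9+11 = 42
H → F → A → Q → K → S → H: 1+3+13+4+9+12 = 42
H → F → A → S → Q → K → H: 1+3+16+5+4+11 = 40
H → F → A → S → K → Q → H: 1+3+16+9+4+9 = 42
H → F → A → K → Q → S → H: 1+3+14+4+5+12 = 39
H → F → A → K → S → Q → H: 1+3+14+9+5+9 = 41
H → F → S → Q → A → K → H: 1+14+5+13+14+11 = 58
H → F → S → Q → K → A → H: 1+14+5+4+14+4 = 42
… (46 more)
The minimum is 39.
One optimal route: H → F → A → K → Q → S → H (or its reverse).

39 min — the shortest possible round trip.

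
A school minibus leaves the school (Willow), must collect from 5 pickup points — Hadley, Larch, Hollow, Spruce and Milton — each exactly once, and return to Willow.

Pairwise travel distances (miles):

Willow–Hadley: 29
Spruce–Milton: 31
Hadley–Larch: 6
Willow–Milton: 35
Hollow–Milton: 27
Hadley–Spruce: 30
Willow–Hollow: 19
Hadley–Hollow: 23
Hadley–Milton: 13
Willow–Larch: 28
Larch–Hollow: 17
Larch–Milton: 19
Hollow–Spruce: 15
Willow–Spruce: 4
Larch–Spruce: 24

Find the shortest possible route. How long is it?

Minimum total distance: 90 miles.

With 5 stops there are 5!/2 = 60 distinct round trips (a route and its reverse cost the same).
Willow→Hadley→Larch→Hollow→Spruce→Milton→Willow: 29+6+17+15+31+35 = 133
Willow→Hadley→Larch→Hollow→Milton→Spruce→Willow: 29+6+17+27+31+4 = 114
Willow→Hadley→Larch→Spruce→Hollow→Milton→Willow: 29+6+24+15+27+35 = 136
Willow→Hadley→Larch→Spruce→Milton→Hollow→Willow: 29+6+24+31+27+19 = 136
Willow→Hadley→Larch→Milton→Hollow→Spruce→Willow: 29+6+19+27+15+4 = 100
Willow→Hadley→Larch→Milton→Spruce→Hollow→Willow: 29+6+19+31+15+19 = 119
Willow→Hadley→Hollow→Larch→Spruce→Milton→Willow: 29+23+17+24+31+35 = 159
Willow→Hadley→Hollow→Larch→Milton→Spruce→Willow: 29+23+17+19+31+4 = 123
Willow→Hadley→Hollow→Spruce→Larch→Milton→Willow: 29+23+15+24+19+35 = 145
Willow→Hadley→Hollow→Spruce→Milton→Larch→Willow: 29+23+15+31+19+28 = 145
Willow→Hadley→Hollow→Milton→Larch→Spruce→Willow: 29+23+27+19+24+4 = 126
Willow→Hadley→Hollow→Milton→Spruce→Larch→Willow: 29+23+27+31+24+28 = 162
Willow→Hadley→Spruce→Larch→Hollow→Milton→Willow: 29+30+24+17+27+35 = 162
Willow→Hadley→Spruce→Larch→Milton→Hollow→Willow: 29+30+24+19+27+19 = 148
… (46 more)
Willow→Hollow→Larch→Hadley→Milton→Spruce→Willow: 19+17+6+13+31+4 = 90  ← best
The minimum is 90.
One optimal route: Willow → Hollow → Larch → Hadley → Milton → Spruce → Willow (or its reverse).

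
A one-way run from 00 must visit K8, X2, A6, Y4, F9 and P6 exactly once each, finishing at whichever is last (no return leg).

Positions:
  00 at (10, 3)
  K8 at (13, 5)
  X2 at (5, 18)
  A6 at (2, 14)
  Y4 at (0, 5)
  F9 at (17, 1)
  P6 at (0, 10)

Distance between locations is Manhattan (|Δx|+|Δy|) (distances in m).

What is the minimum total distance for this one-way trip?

Shortest open route: 48 m.

There are 6! = 720 possible orderings.
00→K8→X2→A6→Y4→F9→P6: 5+21+7+11+21+26 = 91
00→K8→X2→A6→Y4→P6→F9: 5+21+7+11+5+26 = 75
00→K8→X2→A6→F9→Y4→P6: 5+21+7+28+21+5 = 87
00→K8→X2→A6→F9→P6→Y4: 5+21+7+28+26+5 = 92
00→K8→X2→A6→P6→Y4→F9: 5+21+7+6+5+21 = 65
00→K8→X2→A6→P6→F9→Y4: 5+21+7+6+26+21 = 86
00→K8→X2→Y4→A6→F9→P6: 5+21+18+11+28+26 = 109
00→K8→X2→Y4→A6→P6→F9: 5+21+18+11+6+26 = 87
… (712 more)
00→F9→K8→Y4→P6→A6→X2: 9+8+13+5+6+7 = 48  ← best
The minimum is 48.
One shortest path: 00 → F9 → K8 → Y4 → P6 → A6 → X2.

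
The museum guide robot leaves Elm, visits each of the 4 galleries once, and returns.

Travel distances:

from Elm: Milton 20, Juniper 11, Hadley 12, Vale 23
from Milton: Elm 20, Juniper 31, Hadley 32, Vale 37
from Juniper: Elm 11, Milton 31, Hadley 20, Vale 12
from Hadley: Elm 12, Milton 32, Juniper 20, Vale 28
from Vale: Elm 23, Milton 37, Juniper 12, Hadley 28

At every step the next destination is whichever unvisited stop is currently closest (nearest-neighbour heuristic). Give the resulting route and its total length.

Total distance 103 via the nearest-neighbour route Elm → Juniper → Vale → Hadley → Milton → Elm.

From Elm: distances to unvisited — Juniper=11, Hadley=12, Milton=20, Vale=23. Nearest is Juniper (11).
From Juniper: distances to unvisited — Vale=12, Hadley=20, Milton=31. Nearest is Vale (12).
From Vale: distances to unvisited — Hadley=28, Milton=37. Nearest is Hadley (28).
From Hadley: distances to unvisited — Milton=32. Nearest is Milton (32).
Return Milton→Elm: 20.
Total = 11 + 12 + 28 + 32 + 20 = 103.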